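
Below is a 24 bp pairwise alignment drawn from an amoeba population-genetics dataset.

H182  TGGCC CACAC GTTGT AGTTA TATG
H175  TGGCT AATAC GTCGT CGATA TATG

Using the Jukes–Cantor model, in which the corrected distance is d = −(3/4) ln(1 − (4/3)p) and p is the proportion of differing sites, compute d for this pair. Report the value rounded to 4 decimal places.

Mismatches occur at site 5 (C/T), site 6 (C/A), site 8 (C/T), site 13 (T/C), site 16 (A/C), site 18 (T/A).
p = 6/24 = 0.250000.
d = −0.75 · ln(1 − (4/3)·0.250000) = −0.75 · ln(0.666667) = −0.75 · (-0.405465) = 0.3041.

0.3041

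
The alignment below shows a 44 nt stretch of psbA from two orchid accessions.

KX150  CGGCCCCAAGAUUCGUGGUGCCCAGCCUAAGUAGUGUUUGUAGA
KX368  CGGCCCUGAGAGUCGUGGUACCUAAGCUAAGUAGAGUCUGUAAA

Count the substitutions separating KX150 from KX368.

10

The sequences differ at positions 7 (C/U), 8 (A/G), 12 (U/G), 20 (G/A), 23 (C/U), 25 (G/A), 26 (C/G), 35 (U/A), 38 (U/C), 43 (G/A).
That gives 10 mismatches out of 44 aligned sites, so the Hamming distance is 10.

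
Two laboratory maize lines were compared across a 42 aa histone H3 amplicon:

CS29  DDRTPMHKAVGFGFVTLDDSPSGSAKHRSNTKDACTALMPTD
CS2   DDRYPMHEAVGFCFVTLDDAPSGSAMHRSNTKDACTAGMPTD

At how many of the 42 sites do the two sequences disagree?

6

The sequences differ at positions 4 (T/Y), 8 (K/E), 13 (G/C), 20 (S/A), 26 (K/M), 38 (L/G).
That gives 6 mismatches out of 42 aligned sites, so the Hamming distance is 6.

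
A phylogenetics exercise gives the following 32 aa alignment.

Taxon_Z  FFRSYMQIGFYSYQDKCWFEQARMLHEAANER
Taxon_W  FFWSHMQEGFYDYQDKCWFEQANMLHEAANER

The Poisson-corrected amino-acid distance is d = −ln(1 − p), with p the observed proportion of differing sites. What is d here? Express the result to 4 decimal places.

The sequences differ at positions 3 (R/W), 5 (Y/H), 8 (I/E), 12 (S/D), 23 (R/N).
p = 5/32 = 0.156250.
d = −ln(1 − 0.156250) = −ln(0.843750) = 0.1699.

0.1699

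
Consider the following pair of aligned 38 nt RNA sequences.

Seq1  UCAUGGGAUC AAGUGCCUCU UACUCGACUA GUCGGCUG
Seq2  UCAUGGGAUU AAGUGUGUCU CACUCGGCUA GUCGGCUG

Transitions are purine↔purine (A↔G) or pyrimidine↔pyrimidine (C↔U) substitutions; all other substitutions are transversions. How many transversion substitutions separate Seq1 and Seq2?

1

The sequences differ at positions 10 (C/U, transition), 16 (C/U, transition), 17 (C/G, transversion), 21 (U/C, transition), 27 (A/G, transition).
Of the 5 differences, 4 transitions and 1 transversion, so the answer is 1.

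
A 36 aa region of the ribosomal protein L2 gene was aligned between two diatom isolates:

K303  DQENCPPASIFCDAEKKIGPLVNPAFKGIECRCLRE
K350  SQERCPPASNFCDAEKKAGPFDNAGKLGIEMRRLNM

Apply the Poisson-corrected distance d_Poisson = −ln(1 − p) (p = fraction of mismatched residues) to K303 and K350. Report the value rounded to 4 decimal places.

The sequences differ at positions 1 (D/S), 4 (N/R), 10 (I/N), 18 (I/A), 21 (L/F), 22 (V/D), 24 (P/A), 25 (A/G), 26 (F/K), 27 (K/L), 31 (C/M), 33 (C/R), 35 (R/N), 36 (E/M).
p = 14/36 = 0.388889.
d = −ln(1 − 0.388889) = −ln(0.611111) = 0.4925.

0.4925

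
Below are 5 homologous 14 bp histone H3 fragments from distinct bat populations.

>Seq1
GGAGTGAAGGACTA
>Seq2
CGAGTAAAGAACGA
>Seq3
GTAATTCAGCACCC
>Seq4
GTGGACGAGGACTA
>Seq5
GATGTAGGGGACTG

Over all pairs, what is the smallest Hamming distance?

Pairwise Hamming distances:
  Seq1 vs Seq2: 4
  Seq1 vs Seq3: 7
  Seq1 vs Seq4: 5
  Seq1 vs Seq5: 6
  Seq2 vs Seq3: 8
  Seq2 vs Seq4: 8
  Seq2 vs Seq5: 8
  Seq3 vs Seq4: 8
  Seq3 vs Seq5: 9
  Seq4 vs Seq5: 6
The smallest is 4, between Seq1 and Seq2.

4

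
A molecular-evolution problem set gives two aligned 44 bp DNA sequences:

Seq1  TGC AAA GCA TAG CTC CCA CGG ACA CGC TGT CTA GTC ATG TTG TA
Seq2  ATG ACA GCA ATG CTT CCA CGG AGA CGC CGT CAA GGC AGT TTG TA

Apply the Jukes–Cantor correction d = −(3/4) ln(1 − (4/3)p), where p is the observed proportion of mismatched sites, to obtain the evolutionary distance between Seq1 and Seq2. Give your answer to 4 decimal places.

0.3756

Mismatches occur at site 1 (T/A), site 2 (G/T), site 3 (C/G), site 5 (A/C), site 10 (T/A), site 11 (A/T), site 15 (C/T), site 23 (C/G), site 28 (T/C), site 32 (T/A), site 35 (T/G), site 38 (T/G), site 39 (G/T).
p = 13/44 = 0.295455.
d = −0.75 · ln(1 − (4/3)·0.295455) = −0.75 · ln(0.606060) = −0.75 · (-0.500776) = 0.3756.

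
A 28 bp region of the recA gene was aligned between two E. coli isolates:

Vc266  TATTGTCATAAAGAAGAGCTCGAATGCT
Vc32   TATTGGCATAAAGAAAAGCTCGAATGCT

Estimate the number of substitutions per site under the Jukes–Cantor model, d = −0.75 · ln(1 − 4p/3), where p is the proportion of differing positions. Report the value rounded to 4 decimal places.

0.0751

Mismatches occur at site 6 (T↔G), site 16 (G↔A).
p = 2/28 = 0.071429.
d = −0.75 · ln(1 − (4/3)·0.071429) = −0.75 · ln(0.904761) = −0.75 · (-0.100084) = 0.0751.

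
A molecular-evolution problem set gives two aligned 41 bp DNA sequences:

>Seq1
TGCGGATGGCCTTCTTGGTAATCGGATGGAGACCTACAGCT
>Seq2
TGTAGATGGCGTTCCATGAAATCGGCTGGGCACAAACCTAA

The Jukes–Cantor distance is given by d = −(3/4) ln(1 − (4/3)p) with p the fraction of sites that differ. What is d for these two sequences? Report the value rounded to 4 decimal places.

0.5510

Differing sites — 3:C/T; 4:G/A; 11:C/G; 15:T/C; 16:T/A; 17:G/T; 19:T/A; 26:A/C; 30:A/G; 31:G/C; 34:C/A; 35:T/A; 38:A/C; 39:G/T; 40:C/A; 41:T/A.
p = 16/41 = 0.390244.
d = −0.75 · ln(1 − (4/3)·0.390244) = −0.75 · ln(0.479675) = −0.75 · (-0.734646) = 0.5510.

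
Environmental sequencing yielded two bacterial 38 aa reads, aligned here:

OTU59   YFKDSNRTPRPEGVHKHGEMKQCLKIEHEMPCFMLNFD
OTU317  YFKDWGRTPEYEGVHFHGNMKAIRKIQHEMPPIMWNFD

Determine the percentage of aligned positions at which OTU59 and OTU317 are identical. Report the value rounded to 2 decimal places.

Differing sites — 5:S/W; 6:N/G; 10:R/E; 11:P/Y; 16:K/F; 19:E/N; 22:Q/A; 23:C/I; 24:L/R; 27:E/Q; 32:C/P; 33:F/I; 35:L/W.
25 of the 38 sites match, so the percent identity is 25/38 × 100 = 65.79%.

65.79%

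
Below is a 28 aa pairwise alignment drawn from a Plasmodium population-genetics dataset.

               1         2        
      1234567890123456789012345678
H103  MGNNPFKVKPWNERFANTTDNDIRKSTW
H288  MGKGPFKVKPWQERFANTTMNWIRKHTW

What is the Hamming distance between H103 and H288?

6

Mismatches occur at site 3 (N/K), site 4 (N/G), site 12 (N/Q), site 20 (D/M), site 22 (D/W), site 26 (S/H).
That gives 6 mismatches out of 28 aligned sites, so the Hamming distance is 6.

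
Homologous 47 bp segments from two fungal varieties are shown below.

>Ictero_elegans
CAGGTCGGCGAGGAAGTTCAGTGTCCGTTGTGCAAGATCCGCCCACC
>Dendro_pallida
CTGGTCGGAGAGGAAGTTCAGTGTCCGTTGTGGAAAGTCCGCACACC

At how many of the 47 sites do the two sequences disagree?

6

Mismatches occur at site 2 (A/T), site 9 (C/A), site 33 (C/G), site 36 (G/A), site 37 (A/G), site 43 (C/A).
That gives 6 mismatches out of 47 aligned sites, so the Hamming distance is 6.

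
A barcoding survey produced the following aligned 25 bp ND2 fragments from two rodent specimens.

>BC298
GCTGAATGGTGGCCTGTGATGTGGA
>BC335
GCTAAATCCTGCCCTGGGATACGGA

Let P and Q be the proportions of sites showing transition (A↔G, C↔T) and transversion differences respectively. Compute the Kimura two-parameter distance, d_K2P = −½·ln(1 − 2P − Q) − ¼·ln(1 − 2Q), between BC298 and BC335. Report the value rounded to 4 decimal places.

0.3518

Differing sites — 4:G/A (Ti); 8:G/C (Tv); 9:G/C (Tv); 12:G/C (Tv); 17:T/G (Tv); 21:G/A (Ti); 22:T/C (Ti).
Of the 7 differences, 3 transitions and 4 transversions over 25 sites: P = 3/25 = 0.120000, Q = 4/25 = 0.160000.
d = −0.5·ln(0.600000) − 0.25·ln(0.680000) = −0.5·(-0.510826) − 0.25·(-0.385662) = 0.3518.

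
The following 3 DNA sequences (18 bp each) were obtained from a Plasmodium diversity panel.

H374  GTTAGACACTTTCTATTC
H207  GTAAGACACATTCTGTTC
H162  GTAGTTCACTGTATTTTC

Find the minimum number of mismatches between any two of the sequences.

Pairwise Hamming distances:
  H374 vs H207: 3
  H374 vs H162: 7
  H207 vs H162: 7
The smallest is 3, between H374 and H207.

3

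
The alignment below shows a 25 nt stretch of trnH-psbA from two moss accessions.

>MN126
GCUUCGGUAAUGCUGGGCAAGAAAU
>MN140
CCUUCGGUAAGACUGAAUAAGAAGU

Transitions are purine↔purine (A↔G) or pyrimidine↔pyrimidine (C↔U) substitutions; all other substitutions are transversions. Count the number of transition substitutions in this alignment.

5

Differing sites — 1:G/C (Tv); 11:U/G (Tv); 12:G/A (Ti); 16:G/A (Ti); 17:G/A (Ti); 18:C/U (Ti); 24:A/G (Ti).
Of the 7 differences, 5 transitions and 2 transversions, so the answer is 5.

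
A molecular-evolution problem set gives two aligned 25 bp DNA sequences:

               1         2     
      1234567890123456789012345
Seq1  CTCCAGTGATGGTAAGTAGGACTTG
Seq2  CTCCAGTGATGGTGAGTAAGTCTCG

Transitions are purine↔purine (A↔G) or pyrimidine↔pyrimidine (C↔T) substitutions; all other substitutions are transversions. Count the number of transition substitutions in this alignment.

Mismatches occur at site 14 (A/G, transition), site 19 (G/A, transition), site 21 (A/T, transversion), site 24 (T/C, transition).
Of the 4 differences, 3 transitions and 1 transversion, so the answer is 3.

3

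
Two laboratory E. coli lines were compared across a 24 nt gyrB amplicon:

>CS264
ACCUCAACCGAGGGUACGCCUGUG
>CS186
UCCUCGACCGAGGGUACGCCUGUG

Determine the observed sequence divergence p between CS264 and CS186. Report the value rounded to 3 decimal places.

Mismatches occur at site 1 (A/U), site 6 (A/G).
There are 2 differences over 24 sites, so p = 2/24 = 0.083.

0.083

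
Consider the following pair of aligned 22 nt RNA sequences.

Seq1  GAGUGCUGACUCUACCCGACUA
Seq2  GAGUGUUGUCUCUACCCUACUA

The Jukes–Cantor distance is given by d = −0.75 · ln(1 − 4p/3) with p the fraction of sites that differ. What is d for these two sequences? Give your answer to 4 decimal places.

0.1505

Mismatches occur at site 6 (C↔U), site 9 (A↔U), site 18 (G↔U).
p = 3/22 = 0.136364.
d = −0.75 · ln(1 − (4/3)·0.136364) = −0.75 · ln(0.818181) = −0.75 · (-0.200672) = 0.1505.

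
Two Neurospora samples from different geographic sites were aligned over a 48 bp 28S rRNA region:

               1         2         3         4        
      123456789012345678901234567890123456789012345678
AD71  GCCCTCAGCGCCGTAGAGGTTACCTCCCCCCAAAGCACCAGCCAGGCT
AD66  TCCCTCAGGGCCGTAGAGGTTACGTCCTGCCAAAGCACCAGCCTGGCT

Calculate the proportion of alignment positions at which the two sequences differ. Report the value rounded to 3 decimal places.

0.125

Differing sites — 1:G/T; 9:C/G; 24:C/G; 28:C/T; 29:C/G; 44:A/T.
There are 6 differences over 48 sites, so p = 6/48 = 0.125.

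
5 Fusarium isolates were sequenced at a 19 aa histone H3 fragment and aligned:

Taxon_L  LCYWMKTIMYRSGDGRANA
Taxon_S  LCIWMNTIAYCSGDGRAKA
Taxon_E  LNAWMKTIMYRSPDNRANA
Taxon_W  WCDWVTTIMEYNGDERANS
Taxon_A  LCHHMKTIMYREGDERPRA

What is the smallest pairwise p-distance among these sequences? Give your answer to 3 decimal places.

0.211

Pairwise Hamming distances:
  Taxon_L vs Taxon_S: 5
  Taxon_L vs Taxon_E: 4
  Taxon_L vs Taxon_W: 9
  Taxon_L vs Taxon_A: 6
  Taxon_S vs Taxon_E: 8
  Taxon_S vs Taxon_W: 11
  Taxon_S vs Taxon_A: 9
  Taxon_E vs Taxon_W: 11
  Taxon_E vs Taxon_A: 8
  Taxon_W vs Taxon_A: 11
The smallest is 4 mismatches, between Taxon_L and Taxon_E; p = 4/19 = 0.211.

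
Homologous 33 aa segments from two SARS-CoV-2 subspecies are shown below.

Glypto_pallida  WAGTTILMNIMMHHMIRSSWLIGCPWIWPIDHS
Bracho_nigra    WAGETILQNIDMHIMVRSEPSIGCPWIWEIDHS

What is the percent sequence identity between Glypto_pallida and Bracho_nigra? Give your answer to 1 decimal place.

72.7%

The sequences differ at positions 4 (T/E), 8 (M/Q), 11 (M/D), 14 (H/I), 16 (I/V), 19 (S/E), 20 (W/P), 21 (L/S), 29 (P/E).
24 of the 33 sites match, so the percent identity is 24/33 × 100 = 72.7%.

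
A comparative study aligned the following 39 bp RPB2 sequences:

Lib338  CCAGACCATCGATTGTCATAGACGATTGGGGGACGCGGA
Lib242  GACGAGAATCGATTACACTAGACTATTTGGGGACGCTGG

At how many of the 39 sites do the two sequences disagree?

13

Differing sites — 1:C/G; 2:C/A; 3:A/C; 6:C/G; 7:C/A; 15:G/A; 16:T/C; 17:C/A; 18:A/C; 24:G/T; 28:G/T; 37:G/T; 39:A/G.
That gives 13 mismatches out of 39 aligned sites, so the Hamming distance is 13.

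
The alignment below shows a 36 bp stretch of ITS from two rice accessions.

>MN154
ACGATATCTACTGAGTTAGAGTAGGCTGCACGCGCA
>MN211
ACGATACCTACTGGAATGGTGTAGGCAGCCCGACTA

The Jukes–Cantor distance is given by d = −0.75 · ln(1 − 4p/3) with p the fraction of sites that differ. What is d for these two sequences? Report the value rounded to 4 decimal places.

Mismatches occur at site 7 (T→C), site 14 (A→G), site 15 (G→A), site 16 (T→A), site 18 (A→G), site 20 (A→T), site 27 (T→A), site 30 (A→C), site 33 (C→A), site 34 (G→C), site 35 (C→T).
p = 11/36 = 0.305556.
d = −0.75 · ln(1 − (4/3)·0.305556) = −0.75 · ln(0.592592) = −0.75 · (-0.523249) = 0.3924.

0.3924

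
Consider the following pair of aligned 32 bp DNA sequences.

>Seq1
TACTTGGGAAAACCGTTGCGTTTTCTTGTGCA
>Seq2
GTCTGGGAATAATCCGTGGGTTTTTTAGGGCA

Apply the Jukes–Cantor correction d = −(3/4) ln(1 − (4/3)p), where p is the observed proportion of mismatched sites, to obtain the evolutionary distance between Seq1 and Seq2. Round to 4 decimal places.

0.5199

The sequences differ at positions 1 (T/G), 2 (A/T), 5 (T/G), 8 (G/A), 10 (A/T), 13 (C/T), 15 (G/C), 16 (T/G), 19 (C/G), 25 (C/T), 27 (T/A), 29 (T/G).
p = 12/32 = 0.375000.
d = −0.75 · ln(1 − (4/3)·0.375000) = −0.75 · ln(0.500000) = −0.75 · (-0.693147) = 0.5199.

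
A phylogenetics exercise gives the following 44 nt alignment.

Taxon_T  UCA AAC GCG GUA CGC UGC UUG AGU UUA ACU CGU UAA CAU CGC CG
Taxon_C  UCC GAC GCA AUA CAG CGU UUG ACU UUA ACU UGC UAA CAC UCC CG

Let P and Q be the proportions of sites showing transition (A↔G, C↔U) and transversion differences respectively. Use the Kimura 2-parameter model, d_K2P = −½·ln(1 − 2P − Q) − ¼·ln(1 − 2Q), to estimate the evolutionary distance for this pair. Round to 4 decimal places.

Mismatches occur at site 3 (A/C, transversion), site 4 (A/G, transition), site 9 (G/A, transition), site 10 (G/A, transition), site 14 (G/A, transition), site 15 (C/G, transversion), site 16 (U/C, transition), site 18 (C/U, transition), site 23 (G/C, transversion), site 31 (C/U, transition), site 33 (U/C, transition), site 39 (U/C, transition), site 40 (C/U, transition), site 41 (G/C, transversion).
Of the 14 differences, 10 transitions and 4 transversions over 44 sites: P = 10/44 = 0.227273, Q = 4/44 = 0.090909.
d = −0.5·ln(0.454545) − 0.25·ln(0.818182) = −0.5·(-0.788458) − 0.25·(-0.200670) = 0.4444.

0.4444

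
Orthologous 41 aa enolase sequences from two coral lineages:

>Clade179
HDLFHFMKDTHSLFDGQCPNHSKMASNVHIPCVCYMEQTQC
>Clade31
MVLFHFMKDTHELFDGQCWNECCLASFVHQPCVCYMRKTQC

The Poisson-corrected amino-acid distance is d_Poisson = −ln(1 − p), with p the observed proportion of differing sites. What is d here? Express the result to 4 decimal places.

0.3463

Differing sites — 1:H/M; 2:D/V; 12:S/E; 19:P/W; 21:H/E; 22:S/C; 23:K/C; 24:M/L; 27:N/F; 30:I/Q; 37:E/R; 38:Q/K.
p = 12/41 = 0.292683.
d = −ln(1 − 0.292683) = −ln(0.707317) = 0.3463.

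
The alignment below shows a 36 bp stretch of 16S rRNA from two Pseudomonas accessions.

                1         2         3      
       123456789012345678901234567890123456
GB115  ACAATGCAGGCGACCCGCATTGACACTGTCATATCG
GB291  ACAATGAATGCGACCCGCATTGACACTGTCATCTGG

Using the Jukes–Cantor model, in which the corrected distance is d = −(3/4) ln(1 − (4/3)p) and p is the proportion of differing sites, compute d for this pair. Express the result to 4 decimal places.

0.1203

Mismatches occur at site 7 (C→A), site 9 (G→T), site 33 (A→C), site 35 (C→G).
p = 4/36 = 0.111111.
d = −0.75 · ln(1 − (4/3)·0.111111) = −0.75 · ln(0.851852) = −0.75 · (-0.160342) = 0.1203.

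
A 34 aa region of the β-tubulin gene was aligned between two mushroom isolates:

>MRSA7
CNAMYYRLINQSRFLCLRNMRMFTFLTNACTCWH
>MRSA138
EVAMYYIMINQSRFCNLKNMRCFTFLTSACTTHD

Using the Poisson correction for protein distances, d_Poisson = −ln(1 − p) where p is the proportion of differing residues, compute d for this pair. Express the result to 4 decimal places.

The sequences differ at positions 1 (C/E), 2 (N/V), 7 (R/I), 8 (L/M), 15 (L/C), 16 (C/N), 18 (R/K), 22 (M/C), 28 (N/S), 32 (C/T), 33 (W/H), 34 (H/D).
p = 12/34 = 0.352941.
d = −ln(1 − 0.352941) = −ln(0.647059) = 0.4353.

0.4353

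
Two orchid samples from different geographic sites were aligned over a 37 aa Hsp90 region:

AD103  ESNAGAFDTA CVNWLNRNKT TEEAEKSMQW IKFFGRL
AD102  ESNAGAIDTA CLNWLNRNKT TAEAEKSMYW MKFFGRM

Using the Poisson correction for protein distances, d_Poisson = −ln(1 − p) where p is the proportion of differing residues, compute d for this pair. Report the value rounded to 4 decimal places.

Mismatches occur at site 7 (F→I), site 12 (V→L), site 22 (E→A), site 29 (Q→Y), site 31 (I→M), site 37 (L→M).
p = 6/37 = 0.162162.
d = −ln(1 − 0.162162) = −ln(0.837838) = 0.1769.

0.1769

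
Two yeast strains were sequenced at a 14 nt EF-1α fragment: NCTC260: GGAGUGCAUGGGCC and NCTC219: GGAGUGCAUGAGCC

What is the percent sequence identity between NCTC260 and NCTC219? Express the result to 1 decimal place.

92.9%

The sequences differ at position 11 (G/A).
13 of the 14 sites match, so the percent identity is 13/14 × 100 = 92.9%.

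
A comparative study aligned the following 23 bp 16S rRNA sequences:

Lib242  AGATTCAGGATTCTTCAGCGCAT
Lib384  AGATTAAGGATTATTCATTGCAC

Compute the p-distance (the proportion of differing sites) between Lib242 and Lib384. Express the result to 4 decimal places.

The sequences differ at positions 6 (C/A), 13 (C/A), 18 (G/T), 19 (C/T), 23 (T/C).
There are 5 differences over 23 sites, so p = 5/23 = 0.2174.

0.2174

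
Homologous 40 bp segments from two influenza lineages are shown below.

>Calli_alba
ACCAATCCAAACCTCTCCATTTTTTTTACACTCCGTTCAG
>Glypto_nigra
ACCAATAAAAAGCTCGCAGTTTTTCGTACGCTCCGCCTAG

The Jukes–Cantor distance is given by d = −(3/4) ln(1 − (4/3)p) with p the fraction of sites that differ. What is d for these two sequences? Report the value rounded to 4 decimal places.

0.3831

Differing sites — 7:C/A; 8:C/A; 12:C/G; 16:T/G; 18:C/A; 19:A/G; 25:T/C; 26:T/G; 30:A/G; 36:T/C; 37:T/C; 38:C/T.
p = 12/40 = 0.300000.
d = −0.75 · ln(1 − (4/3)·0.300000) = −0.75 · ln(0.600000) = −0.75 · (-0.510826) = 0.3831.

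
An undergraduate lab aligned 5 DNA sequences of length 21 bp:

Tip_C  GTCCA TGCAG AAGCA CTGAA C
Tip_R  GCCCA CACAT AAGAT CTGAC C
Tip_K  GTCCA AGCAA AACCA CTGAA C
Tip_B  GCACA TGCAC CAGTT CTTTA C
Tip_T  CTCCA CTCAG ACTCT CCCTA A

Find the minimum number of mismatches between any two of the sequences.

3

Pairwise Hamming distances:
  Tip_C vs Tip_R: 7
  Tip_C vs Tip_K: 3
  Tip_C vs Tip_B: 8
  Tip_C vs Tip_T: 10
  Tip_R vs Tip_K: 8
  Tip_R vs Tip_B: 9
  Tip_R vs Tip_T: 12
  Tip_K vs Tip_B: 10
  Tip_K vs Tip_T: 11
  Tip_B vs Tip_T: 13
The smallest is 3, between Tip_C and Tip_K.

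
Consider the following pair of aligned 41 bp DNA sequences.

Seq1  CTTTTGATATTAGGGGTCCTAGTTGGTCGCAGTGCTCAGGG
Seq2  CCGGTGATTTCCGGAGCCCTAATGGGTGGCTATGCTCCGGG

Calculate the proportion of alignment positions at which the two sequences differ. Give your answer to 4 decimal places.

The sequences differ at positions 2 (T/C), 3 (T/G), 4 (T/G), 9 (A/T), 11 (T/C), 12 (A/C), 15 (G/A), 17 (T/C), 22 (G/A), 24 (T/G), 28 (C/G), 31 (A/T), 32 (G/A), 38 (A/C).
There are 14 differences over 41 sites, so p = 14/41 = 0.3415.

0.3415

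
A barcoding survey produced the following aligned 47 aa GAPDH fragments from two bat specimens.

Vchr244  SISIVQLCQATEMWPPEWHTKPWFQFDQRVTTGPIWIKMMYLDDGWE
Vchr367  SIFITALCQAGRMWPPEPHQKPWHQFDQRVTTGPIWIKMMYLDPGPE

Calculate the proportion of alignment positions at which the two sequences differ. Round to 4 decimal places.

0.2128

Mismatches occur at site 3 (S→F), site 5 (V→T), site 6 (Q→A), site 11 (T→G), site 12 (E→R), site 18 (W→P), site 20 (T→Q), site 24 (F→H), site 44 (D→P), site 46 (W→P).
There are 10 differences over 47 sites, so p = 10/47 = 0.2128.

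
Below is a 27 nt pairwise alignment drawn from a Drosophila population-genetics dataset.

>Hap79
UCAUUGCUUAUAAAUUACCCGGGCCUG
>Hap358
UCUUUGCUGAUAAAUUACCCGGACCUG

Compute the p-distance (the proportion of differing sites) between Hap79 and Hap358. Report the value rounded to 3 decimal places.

Mismatches occur at site 3 (A/U), site 9 (U/G), site 23 (G/A).
There are 3 differences over 27 sites, so p = 3/27 = 0.111.

0.111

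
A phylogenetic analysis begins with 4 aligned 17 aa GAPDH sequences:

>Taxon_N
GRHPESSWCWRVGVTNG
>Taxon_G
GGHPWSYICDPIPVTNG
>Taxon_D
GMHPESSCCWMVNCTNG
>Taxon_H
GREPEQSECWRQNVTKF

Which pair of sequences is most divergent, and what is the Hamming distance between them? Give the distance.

12

Pairwise Hamming distances:
  Taxon_N vs Taxon_G: 8
  Taxon_N vs Taxon_D: 5
  Taxon_N vs Taxon_H: 7
  Taxon_G vs Taxon_D: 9
  Taxon_G vs Taxon_H: 12
  Taxon_D vs Taxon_H: 9
The largest is 12, between Taxon_G and Taxon_H.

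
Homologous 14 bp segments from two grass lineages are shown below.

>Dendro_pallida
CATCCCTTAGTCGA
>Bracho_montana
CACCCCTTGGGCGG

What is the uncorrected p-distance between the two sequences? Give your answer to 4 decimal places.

Mismatches occur at site 3 (T/C), site 9 (A/G), site 11 (T/G), site 14 (A/G).
There are 4 differences over 14 sites, so p = 4/14 = 0.2857.

0.2857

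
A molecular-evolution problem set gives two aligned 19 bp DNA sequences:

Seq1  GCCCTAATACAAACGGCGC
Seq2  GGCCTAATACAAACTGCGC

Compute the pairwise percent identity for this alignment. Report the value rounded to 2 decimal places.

The sequences differ at positions 2 (C/G), 15 (G/T).
17 of the 19 sites match, so the percent identity is 17/19 × 100 = 89.47%.

89.47%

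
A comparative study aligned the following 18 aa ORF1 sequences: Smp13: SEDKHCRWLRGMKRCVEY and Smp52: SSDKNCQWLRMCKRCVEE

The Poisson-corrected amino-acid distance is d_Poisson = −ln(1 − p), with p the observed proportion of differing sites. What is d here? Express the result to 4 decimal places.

0.4055

Mismatches occur at site 2 (E↔S), site 5 (H↔N), site 7 (R↔Q), site 11 (G↔M), site 12 (M↔C), site 18 (Y↔E).
p = 6/18 = 0.333333.
d = −ln(1 − 0.333333) = −ln(0.666667) = 0.4055.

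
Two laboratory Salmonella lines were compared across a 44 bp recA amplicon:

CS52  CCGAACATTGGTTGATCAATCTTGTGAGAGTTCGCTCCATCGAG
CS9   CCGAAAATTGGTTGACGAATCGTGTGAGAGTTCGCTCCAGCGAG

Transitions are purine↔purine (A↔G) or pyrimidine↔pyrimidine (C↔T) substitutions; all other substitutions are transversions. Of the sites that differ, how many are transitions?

1

Mismatches occur at site 6 (C→A, transversion), site 16 (T→C, transition), site 17 (C→G, transversion), site 22 (T→G, transversion), site 40 (T→G, transversion).
Of the 5 differences, 1 transition and 4 transversions, so the answer is 1.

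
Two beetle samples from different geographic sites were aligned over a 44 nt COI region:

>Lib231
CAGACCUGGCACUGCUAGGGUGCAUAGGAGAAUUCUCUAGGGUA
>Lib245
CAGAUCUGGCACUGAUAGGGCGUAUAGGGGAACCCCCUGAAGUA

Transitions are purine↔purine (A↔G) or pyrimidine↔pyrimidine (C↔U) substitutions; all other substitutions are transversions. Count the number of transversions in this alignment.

1

Differing sites — 5:C/U (Ti); 15:C/A (Tv); 21:U/C (Ti); 23:C/U (Ti); 29:A/G (Ti); 33:U/C (Ti); 34:U/C (Ti); 36:U/C (Ti); 39:A/G (Ti); 40:G/A (Ti); 41:G/A (Ti).
Of the 11 differences, 10 transitions and 1 transversion, so the answer is 1.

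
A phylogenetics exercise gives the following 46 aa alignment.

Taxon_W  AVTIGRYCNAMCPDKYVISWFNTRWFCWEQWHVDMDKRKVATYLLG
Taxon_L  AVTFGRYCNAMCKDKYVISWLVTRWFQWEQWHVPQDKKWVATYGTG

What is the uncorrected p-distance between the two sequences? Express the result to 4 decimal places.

0.2391

Differing sites — 4:I/F; 13:P/K; 21:F/L; 22:N/V; 27:C/Q; 34:D/P; 35:M/Q; 38:R/K; 39:K/W; 44:L/G; 45:L/T.
There are 11 differences over 46 sites, so p = 11/46 = 0.2391.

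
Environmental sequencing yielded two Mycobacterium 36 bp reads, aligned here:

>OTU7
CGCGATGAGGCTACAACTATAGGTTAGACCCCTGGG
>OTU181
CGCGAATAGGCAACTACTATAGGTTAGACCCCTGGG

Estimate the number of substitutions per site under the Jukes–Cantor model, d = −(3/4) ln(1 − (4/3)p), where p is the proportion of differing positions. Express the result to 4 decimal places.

Mismatches occur at site 6 (T↔A), site 7 (G↔T), site 12 (T↔A), site 15 (A↔T).
p = 4/36 = 0.111111.
d = −0.75 · ln(1 − (4/3)·0.111111) = −0.75 · ln(0.851852) = −0.75 · (-0.160342) = 0.1203.

0.1203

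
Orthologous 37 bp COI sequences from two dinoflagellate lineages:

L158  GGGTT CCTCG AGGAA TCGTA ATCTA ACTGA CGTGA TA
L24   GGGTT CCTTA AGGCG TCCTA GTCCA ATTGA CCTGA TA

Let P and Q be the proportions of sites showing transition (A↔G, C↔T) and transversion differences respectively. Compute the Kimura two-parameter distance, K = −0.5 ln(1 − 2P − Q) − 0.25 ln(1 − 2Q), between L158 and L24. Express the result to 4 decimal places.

The sequences differ at positions 9 (C/T, transition), 10 (G/A, transition), 14 (A/C, transversion), 15 (A/G, transition), 18 (G/C, transversion), 21 (A/G, transition), 24 (T/C, transition), 27 (C/T, transition), 32 (G/C, transversion).
Of the 9 differences, 6 transitions and 3 transversions over 37 sites: P = 6/37 = 0.162162, Q = 3/37 = 0.081081.
d = −0.5·ln(0.594595) − 0.25·ln(0.837838) = −0.5·(-0.519875) − 0.25·(-0.176931) = 0.3042.

0.3042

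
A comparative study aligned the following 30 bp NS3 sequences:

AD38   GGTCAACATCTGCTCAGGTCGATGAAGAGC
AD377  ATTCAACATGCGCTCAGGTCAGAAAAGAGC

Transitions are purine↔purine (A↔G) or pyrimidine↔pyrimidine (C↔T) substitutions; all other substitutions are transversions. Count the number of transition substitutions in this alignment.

5

The sequences differ at positions 1 (G/A, transition), 2 (G/T, transversion), 10 (C/G, transversion), 11 (T/C, transition), 21 (G/A, transition), 22 (A/G, transition), 23 (T/A, transversion), 24 (G/A, transition).
Of the 8 differences, 5 transitions and 3 transversions, so the answer is 5.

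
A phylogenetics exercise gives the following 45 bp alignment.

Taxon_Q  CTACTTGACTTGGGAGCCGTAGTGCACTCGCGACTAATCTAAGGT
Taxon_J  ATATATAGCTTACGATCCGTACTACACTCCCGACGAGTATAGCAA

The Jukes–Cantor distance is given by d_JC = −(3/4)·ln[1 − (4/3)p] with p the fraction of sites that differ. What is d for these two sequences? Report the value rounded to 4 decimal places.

Mismatches occur at site 1 (C↔A), site 4 (C↔T), site 5 (T↔A), site 7 (G↔A), site 8 (A↔G), site 12 (G↔A), site 13 (G↔C), site 16 (G↔T), site 22 (G↔C), site 24 (G↔A), site 30 (G↔C), site 35 (T↔G), site 37 (A↔G), site 39 (C↔A), site 42 (A↔G), site 43 (G↔C), site 44 (G↔A), site 45 (T↔A).
p = 18/45 = 0.400000.
d = −0.75 · ln(1 − (4/3)·0.400000) = −0.75 · ln(0.466667) = −0.75 · (-0.762139) = 0.5716.

0.5716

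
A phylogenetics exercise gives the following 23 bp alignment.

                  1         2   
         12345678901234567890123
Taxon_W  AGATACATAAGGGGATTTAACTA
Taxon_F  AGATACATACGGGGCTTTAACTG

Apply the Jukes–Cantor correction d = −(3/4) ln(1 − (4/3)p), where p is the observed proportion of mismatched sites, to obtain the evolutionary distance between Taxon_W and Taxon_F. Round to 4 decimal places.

Differing sites — 10:A/C; 15:A/C; 23:A/G.
p = 3/23 = 0.130435.
d = −0.75 · ln(1 − (4/3)·0.130435) = −0.75 · ln(0.826087) = −0.75 · (-0.191055) = 0.1433.

0.1433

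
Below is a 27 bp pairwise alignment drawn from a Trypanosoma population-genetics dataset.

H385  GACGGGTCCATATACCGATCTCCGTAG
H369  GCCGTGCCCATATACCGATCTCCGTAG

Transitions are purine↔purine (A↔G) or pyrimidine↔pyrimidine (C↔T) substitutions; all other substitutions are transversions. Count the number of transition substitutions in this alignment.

1

Differing sites — 2:A/C (Tv); 5:G/T (Tv); 7:T/C (Ti).
Of the 3 differences, 1 transition and 2 transversions, so the answer is 1.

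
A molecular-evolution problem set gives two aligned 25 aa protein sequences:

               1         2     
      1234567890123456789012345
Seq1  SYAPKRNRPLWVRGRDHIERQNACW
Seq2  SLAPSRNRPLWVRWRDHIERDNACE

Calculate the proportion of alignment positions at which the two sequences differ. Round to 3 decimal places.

0.200

Differing sites — 2:Y/L; 5:K/S; 14:G/W; 21:Q/D; 25:W/E.
There are 5 differences over 25 sites, so p = 5/25 = 0.200.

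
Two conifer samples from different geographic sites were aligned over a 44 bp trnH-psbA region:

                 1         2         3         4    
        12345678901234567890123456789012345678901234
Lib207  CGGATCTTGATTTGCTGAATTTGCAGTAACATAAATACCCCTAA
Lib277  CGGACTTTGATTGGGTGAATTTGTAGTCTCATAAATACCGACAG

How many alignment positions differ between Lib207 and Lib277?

Mismatches occur at site 5 (T→C), site 6 (C→T), site 13 (T→G), site 15 (C→G), site 24 (C→T), site 28 (A→C), site 29 (A→T), site 40 (C→G), site 41 (C→A), site 42 (T→C), site 44 (A→G).
That gives 11 mismatches out of 44 aligned sites, so the Hamming distance is 11.

11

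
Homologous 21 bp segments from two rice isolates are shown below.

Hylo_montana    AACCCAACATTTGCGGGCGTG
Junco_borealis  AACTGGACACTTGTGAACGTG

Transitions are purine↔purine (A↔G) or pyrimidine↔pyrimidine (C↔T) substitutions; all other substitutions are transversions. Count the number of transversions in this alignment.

Mismatches occur at site 4 (C/T, transition), site 5 (C/G, transversion), site 6 (A/G, transition), site 10 (T/C, transition), site 14 (C/T, transition), site 16 (G/A, transition), site 17 (G/A, transition).
Of the 7 differences, 6 transitions and 1 transversion, so the answer is 1.

1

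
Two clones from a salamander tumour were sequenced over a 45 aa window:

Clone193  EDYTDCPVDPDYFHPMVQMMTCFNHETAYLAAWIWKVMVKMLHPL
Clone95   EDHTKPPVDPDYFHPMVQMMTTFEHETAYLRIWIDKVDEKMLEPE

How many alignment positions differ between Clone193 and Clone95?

12

Differing sites — 3:Y/H; 5:D/K; 6:C/P; 22:C/T; 24:N/E; 31:A/R; 32:A/I; 35:W/D; 38:M/D; 39:V/E; 43:H/E; 45:L/E.
That gives 12 mismatches out of 45 aligned sites, so the Hamming distance is 12.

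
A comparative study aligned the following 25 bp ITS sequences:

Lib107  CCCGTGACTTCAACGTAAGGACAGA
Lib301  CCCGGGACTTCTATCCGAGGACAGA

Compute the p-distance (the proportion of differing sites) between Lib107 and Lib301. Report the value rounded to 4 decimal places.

0.2400

Mismatches occur at site 5 (T/G), site 12 (A/T), site 14 (C/T), site 15 (G/C), site 16 (T/C), site 17 (A/G).
There are 6 differences over 25 sites, so p = 6/25 = 0.2400.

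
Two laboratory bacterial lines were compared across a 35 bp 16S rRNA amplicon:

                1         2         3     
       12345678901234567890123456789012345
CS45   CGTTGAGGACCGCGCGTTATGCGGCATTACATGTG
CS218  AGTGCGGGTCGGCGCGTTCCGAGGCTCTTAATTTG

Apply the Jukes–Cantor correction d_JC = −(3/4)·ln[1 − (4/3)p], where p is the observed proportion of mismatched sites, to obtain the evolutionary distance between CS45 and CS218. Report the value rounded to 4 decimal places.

Mismatches occur at site 1 (C→A), site 4 (T→G), site 5 (G→C), site 6 (A→G), site 9 (A→T), site 11 (C→G), site 19 (A→C), site 20 (T→C), site 22 (C→A), site 26 (A→T), site 27 (T→C), site 29 (A→T), site 30 (C→A), site 33 (G→T).
p = 14/35 = 0.400000.
d = −0.75 · ln(1 − (4/3)·0.400000) = −0.75 · ln(0.466667) = −0.75 · (-0.762139) = 0.5716.

0.5716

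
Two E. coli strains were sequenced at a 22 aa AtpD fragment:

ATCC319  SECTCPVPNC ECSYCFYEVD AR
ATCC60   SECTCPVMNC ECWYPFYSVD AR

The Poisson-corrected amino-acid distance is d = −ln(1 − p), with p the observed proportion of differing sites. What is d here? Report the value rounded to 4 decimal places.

0.2007

Mismatches occur at site 8 (P/M), site 13 (S/W), site 15 (C/P), site 18 (E/S).
p = 4/22 = 0.181818.
d = −ln(1 − 0.181818) = −ln(0.818182) = 0.2007.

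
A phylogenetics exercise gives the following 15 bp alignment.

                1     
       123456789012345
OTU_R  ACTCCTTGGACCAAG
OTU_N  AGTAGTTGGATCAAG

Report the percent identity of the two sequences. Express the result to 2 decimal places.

Mismatches occur at site 2 (C/G), site 4 (C/A), site 5 (C/G), site 11 (C/T).
11 of the 15 sites match, so the percent identity is 11/15 × 100 = 73.33%.

73.33%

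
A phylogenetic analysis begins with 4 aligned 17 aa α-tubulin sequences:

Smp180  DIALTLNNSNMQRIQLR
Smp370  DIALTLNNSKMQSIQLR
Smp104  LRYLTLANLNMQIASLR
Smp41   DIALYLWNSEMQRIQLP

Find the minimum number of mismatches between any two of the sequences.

2

Pairwise Hamming distances:
  Smp180 vs Smp370: 2
  Smp180 vs Smp104: 8
  Smp180 vs Smp41: 4
  Smp370 vs Smp104: 9
  Smp370 vs Smp41: 5
  Smp104 vs Smp41: 11
The smallest is 2, between Smp180 and Smp370.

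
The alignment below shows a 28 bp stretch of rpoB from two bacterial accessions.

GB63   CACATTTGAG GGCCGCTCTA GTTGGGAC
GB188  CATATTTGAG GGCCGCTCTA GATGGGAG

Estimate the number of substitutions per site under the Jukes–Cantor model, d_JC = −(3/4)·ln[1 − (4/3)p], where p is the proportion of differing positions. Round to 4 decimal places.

Mismatches occur at site 3 (C/T), site 22 (T/A), site 28 (C/G).
p = 3/28 = 0.107143.
d = −0.75 · ln(1 − (4/3)·0.107143) = −0.75 · ln(0.857143) = −0.75 · (-0.154151) = 0.1156.

0.1156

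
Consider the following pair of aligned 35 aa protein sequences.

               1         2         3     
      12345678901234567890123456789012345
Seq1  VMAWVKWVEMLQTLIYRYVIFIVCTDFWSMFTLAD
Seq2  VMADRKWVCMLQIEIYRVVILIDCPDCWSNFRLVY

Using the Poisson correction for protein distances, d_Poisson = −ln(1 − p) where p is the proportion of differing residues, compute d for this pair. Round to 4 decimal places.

0.5108

The sequences differ at positions 4 (W/D), 5 (V/R), 9 (E/C), 13 (T/I), 14 (L/E), 18 (Y/V), 21 (F/L), 23 (V/D), 25 (T/P), 27 (F/C), 30 (M/N), 32 (T/R), 34 (A/V), 35 (D/Y).
p = 14/35 = 0.400000.
d = −ln(1 − 0.400000) = −ln(0.600000) = 0.5108.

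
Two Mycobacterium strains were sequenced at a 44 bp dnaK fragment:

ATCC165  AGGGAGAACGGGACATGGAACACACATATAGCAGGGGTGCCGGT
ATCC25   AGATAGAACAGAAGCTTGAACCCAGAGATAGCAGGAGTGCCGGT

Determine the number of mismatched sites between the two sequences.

11

The sequences differ at positions 3 (G/A), 4 (G/T), 10 (G/A), 12 (G/A), 14 (C/G), 15 (A/C), 17 (G/T), 22 (A/C), 25 (C/G), 27 (T/G), 36 (G/A).
That gives 11 mismatches out of 44 aligned sites, so the Hamming distance is 11.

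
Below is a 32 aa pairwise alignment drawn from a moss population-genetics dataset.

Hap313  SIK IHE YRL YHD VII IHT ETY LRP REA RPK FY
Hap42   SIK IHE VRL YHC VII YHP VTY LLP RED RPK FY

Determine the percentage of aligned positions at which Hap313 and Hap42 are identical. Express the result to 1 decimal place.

Differing sites — 7:Y/V; 12:D/C; 16:I/Y; 18:T/P; 19:E/V; 23:R/L; 27:A/D.
25 of the 32 sites match, so the percent identity is 25/32 × 100 = 78.1%.

78.1%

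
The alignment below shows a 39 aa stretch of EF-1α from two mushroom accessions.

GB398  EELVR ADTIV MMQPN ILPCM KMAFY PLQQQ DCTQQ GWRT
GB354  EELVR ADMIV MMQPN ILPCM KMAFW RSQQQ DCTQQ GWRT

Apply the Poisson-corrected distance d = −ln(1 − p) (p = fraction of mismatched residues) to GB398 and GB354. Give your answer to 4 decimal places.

0.1082

The sequences differ at positions 8 (T/M), 25 (Y/W), 26 (P/R), 27 (L/S).
p = 4/39 = 0.102564.
d = −ln(1 − 0.102564) = −ln(0.897436) = 0.1082.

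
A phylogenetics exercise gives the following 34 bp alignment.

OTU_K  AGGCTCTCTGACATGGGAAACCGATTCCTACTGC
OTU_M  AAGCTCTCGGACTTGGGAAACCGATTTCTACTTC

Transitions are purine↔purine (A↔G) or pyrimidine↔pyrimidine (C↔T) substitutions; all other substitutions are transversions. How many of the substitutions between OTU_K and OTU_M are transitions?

2

Mismatches occur at site 2 (G→A, transition), site 9 (T→G, transversion), site 13 (A→T, transversion), site 27 (C→T, transition), site 33 (G→T, transversion).
Of the 5 differences, 2 transitions and 3 transversions, so the answer is 2.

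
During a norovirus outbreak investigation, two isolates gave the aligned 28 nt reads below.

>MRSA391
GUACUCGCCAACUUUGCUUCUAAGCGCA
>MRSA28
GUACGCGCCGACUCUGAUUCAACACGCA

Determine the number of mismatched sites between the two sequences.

Differing sites — 5:U/G; 10:A/G; 14:U/C; 17:C/A; 21:U/A; 23:A/C; 24:G/A.
That gives 7 mismatches out of 28 aligned sites, so the Hamming distance is 7.

7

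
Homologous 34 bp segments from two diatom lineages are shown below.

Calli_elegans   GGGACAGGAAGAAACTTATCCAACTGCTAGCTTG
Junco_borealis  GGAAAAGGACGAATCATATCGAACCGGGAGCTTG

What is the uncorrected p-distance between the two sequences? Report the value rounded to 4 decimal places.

The sequences differ at positions 3 (G/A), 5 (C/A), 10 (A/C), 14 (A/T), 16 (T/A), 21 (C/G), 25 (T/C), 27 (C/G), 28 (T/G).
There are 9 differences over 34 sites, so p = 9/34 = 0.2647.

0.2647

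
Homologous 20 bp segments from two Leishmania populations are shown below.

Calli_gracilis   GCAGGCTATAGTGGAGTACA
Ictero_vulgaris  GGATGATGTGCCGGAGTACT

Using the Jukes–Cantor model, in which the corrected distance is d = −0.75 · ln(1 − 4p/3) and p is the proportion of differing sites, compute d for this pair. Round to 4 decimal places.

Differing sites — 2:C/G; 4:G/T; 6:C/A; 8:A/G; 10:A/G; 11:G/C; 12:T/C; 20:A/T.
p = 8/20 = 0.400000.
d = −0.75 · ln(1 − (4/3)·0.400000) = −0.75 · ln(0.466667) = −0.75 · (-0.762139) = 0.5716.

0.5716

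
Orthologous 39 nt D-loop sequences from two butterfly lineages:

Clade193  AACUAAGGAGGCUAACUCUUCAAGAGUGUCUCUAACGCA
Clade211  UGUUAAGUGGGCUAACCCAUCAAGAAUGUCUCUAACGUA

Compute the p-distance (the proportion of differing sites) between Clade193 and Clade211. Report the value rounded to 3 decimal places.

The sequences differ at positions 1 (A/U), 2 (A/G), 3 (C/U), 8 (G/U), 9 (A/G), 17 (U/C), 19 (U/A), 26 (G/A), 38 (C/U).
There are 9 differences over 39 sites, so p = 9/39 = 0.231.

0.231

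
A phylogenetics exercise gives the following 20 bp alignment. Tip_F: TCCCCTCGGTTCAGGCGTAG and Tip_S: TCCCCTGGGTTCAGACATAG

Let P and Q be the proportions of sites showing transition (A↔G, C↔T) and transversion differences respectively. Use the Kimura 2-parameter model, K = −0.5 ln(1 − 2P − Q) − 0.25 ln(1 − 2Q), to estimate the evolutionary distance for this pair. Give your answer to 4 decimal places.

0.1702

The sequences differ at positions 7 (C/G, transversion), 15 (G/A, transition), 17 (G/A, transition).
Of the 3 differences, 2 transitions and 1 transversion over 20 sites: P = 2/20 = 0.100000, Q = 1/20 = 0.050000.
d = −0.5·ln(0.750000) − 0.25·ln(0.900000) = −0.5·(-0.287682) − 0.25·(-0.105361) = 0.1702.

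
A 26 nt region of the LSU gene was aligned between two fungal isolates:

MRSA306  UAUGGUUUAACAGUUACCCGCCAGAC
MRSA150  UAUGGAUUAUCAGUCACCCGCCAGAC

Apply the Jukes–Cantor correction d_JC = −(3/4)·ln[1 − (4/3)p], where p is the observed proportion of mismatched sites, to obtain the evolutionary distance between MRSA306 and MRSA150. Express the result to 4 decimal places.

Mismatches occur at site 6 (U→A), site 10 (A→U), site 15 (U→C).
p = 3/26 = 0.115385.
d = −0.75 · ln(1 − (4/3)·0.115385) = −0.75 · ln(0.846153) = −0.75 · (-0.167055) = 0.1253.

0.1253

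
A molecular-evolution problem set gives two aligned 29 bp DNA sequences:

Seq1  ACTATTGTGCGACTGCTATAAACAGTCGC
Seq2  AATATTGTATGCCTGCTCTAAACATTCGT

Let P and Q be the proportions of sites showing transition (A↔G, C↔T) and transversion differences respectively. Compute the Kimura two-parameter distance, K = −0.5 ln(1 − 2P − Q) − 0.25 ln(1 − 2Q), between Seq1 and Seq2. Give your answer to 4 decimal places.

0.2921

Differing sites — 2:C/A (Tv); 9:G/A (Ti); 10:C/T (Ti); 12:A/C (Tv); 18:A/C (Tv); 25:G/T (Tv); 29:C/T (Ti).
Of the 7 differences, 3 transitions and 4 transversions over 29 sites: P = 3/29 = 0.103448, Q = 4/29 = 0.137931.
d = −0.5·ln(0.655173) − 0.25·ln(0.724138) = −0.5·(-0.422856) − 0.25·(-0.322773) = 0.2921.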